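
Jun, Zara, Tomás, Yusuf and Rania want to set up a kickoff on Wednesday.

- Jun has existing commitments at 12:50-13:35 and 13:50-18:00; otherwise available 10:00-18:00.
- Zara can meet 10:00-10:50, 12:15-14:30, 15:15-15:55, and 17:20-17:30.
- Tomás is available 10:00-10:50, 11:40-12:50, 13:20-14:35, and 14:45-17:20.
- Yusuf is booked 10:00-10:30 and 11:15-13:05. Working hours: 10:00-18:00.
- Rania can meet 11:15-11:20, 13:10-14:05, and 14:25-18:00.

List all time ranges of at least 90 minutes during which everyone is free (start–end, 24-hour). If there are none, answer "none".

none

Jun free within 10:00–18:00: 10:00–12:50, 13:35–13:50.
Yusuf free within 10:00–18:00: 10:30–11:15, 13:05–18:00.
Jun ∩ Zara: 10:00–10:50, 12:15–12:50, 13:35–13:50.
Jun ∩ Zara ∩ Tomás: 10:00–10:50, 12:15–12:50, 13:35–13:50.
Jun ∩ Zara ∩ Tomás ∩ Yusuf: 10:30–10:50, 13:35–13:50.
Jun ∩ Zara ∩ Tomás ∩ Yusuf ∩ Rania: 13:35–13:50.
Windows ≥ 90 min: (none).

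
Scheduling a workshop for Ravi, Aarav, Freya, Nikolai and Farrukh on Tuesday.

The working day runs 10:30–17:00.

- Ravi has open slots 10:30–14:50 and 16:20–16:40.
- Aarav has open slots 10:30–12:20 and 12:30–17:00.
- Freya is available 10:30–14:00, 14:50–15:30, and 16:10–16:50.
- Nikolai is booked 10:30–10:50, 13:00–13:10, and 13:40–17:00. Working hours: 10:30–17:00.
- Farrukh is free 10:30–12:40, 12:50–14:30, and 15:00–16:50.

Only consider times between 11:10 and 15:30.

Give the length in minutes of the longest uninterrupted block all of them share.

70 minutes

Nikolai free within 10:30–17:00: 10:50–13:00, 13:10–13:40.
Ravi ∩ Aarav: 10:30–12:20, 12:30–14:50, 16:20–16:40.
Ravi ∩ Aarav ∩ Freya: 10:30–12:20, 12:30–14:00, 16:20–16:40.
Ravi ∩ Aarav ∩ Freya ∩ Nikolai: 10:50–12:20, 12:30–13:00, 13:10–13:40.
Ravi ∩ Aarav ∩ Freya ∩ Nikolai ∩ Farrukh: 10:50–12:20, 12:30–12:40, 12:50–13:00, 13:10–13:40.
Restricted to 11:10–15:30: 11:10–12:20, 12:30–12:40, 12:50–13:00, 13:10–13:40.
Common window lengths: 70, 10, 10, 30 min; longest is 70.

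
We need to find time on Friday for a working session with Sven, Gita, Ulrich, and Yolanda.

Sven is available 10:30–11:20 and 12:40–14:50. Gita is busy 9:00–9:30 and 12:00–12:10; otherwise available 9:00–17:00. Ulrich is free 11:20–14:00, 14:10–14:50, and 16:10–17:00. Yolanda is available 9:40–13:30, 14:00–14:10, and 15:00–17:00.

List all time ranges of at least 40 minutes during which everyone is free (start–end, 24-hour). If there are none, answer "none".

12:40–13:30

Gita free within 09:00–17:00: 09:30–12:00, 12:10–17:00.
Sven ∩ Gita: 10:30–11:20, 12:40–14:50.
Sven ∩ Gita ∩ Ulrich: 12:40–14:00, 14:10–14:50.
Sven ∩ Gita ∩ Ulrich ∩ Yolanda: 12:40–13:30.
Windows ≥ 40 min: 12:40–13:30.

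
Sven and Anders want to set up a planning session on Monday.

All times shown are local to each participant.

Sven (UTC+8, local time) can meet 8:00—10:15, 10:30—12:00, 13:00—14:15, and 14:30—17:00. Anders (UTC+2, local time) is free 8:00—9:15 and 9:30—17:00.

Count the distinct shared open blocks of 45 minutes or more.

2

Sven → UTC: 00:00–02:15, 02:30–04:00, 05:00–06:15, 06:30–09:00.
Anders → UTC: 06:00–07:15, 07:30–15:00.
Sven ∩ Anders: 06:00–06:15, 06:30–07:15, 07:30–09:00.
Windows ≥ 45 min: 06:30–07:15, 07:30–09:00.
That's 2 windows.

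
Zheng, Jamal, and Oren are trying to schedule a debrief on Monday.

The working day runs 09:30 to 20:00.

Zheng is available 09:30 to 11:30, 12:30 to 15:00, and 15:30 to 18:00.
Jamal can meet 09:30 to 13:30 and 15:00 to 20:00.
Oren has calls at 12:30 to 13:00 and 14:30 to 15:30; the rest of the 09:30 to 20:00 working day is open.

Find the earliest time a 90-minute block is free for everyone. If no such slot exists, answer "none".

09:30

Oren free within 09:30–20:00: 09:30–12:30, 13:00–14:30, 15:30–20:00.
Zheng ∩ Jamal: 09:30–11:30, 12:30–13:30, 15:30–18:00.
Zheng ∩ Jamal ∩ Oren: 09:30–11:30, 13:00–13:30, 15:30–18:00.
Windows ≥ 90 min: 09:30–11:30, 15:30–18:00.
Earliest such window starts at 09:30.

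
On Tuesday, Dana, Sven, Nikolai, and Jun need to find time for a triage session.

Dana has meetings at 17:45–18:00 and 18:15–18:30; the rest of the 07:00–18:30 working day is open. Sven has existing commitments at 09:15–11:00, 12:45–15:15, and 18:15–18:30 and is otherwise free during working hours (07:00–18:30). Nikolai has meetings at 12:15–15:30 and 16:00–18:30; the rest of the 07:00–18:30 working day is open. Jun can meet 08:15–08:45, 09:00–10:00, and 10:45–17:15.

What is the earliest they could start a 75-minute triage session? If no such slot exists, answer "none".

11:00

Dana free within 07:00–18:30: 07:00–17:45, 18:00–18:15.
Sven free within 07:00–18:30: 07:00–09:15, 11:00–12:45, 15:15–18:15.
Nikolai free within 07:00–18:30: 07:00–12:15, 15:30–16:00.
Dana ∩ Sven: 07:00–09:15, 11:00–12:45, 15:15–17:45, 18:00–18:15.
Dana ∩ Sven ∩ Nikolai: 07:00–09:15, 11:00–12:15, 15:30–16:00.
Dana ∩ Sven ∩ Nikolai ∩ Jun: 08:15–08:45, 09:00–09:15, 11:00–12:15, 15:30–16:00.
Windows ≥ 75 min: 11:00–12:15.
Earliest such window starts at 11:00.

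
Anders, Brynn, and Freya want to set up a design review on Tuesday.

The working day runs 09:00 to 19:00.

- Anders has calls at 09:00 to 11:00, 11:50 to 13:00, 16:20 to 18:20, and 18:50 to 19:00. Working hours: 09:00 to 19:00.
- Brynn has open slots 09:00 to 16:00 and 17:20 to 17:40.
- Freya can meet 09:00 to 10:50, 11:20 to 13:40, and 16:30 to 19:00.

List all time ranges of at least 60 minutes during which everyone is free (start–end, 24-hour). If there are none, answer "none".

none

Anders free within 09:00–19:00: 11:00–11:50, 13:00–16:20, 18:20–18:50.
Anders ∩ Brynn: 11:00–11:50, 13:00–16:00.
Anders ∩ Brynn ∩ Freya: 11:20–11:50, 13:00–13:40.
Windows ≥ 60 min: (none).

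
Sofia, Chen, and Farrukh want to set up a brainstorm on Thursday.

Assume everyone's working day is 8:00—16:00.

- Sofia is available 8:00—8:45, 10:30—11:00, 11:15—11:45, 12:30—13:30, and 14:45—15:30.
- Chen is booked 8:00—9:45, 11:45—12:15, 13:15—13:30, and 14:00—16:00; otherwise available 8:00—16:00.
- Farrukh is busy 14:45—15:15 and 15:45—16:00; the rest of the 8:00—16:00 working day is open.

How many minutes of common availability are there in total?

Chen free within 08:00–16:00: 09:45–11:45, 12:15–13:15, 13:30–14:00.
Farrukh free within 08:00–16:00: 08:00–14:45, 15:15–15:45.
Sofia ∩ Chen: 10:30–11:00, 11:15–11:45, 12:30–13:15.
Sofia ∩ Chen ∩ Farrukh: 10:30–11:00, 11:15–11:45, 12:30–13:15.
Total common minutes: 30 + 30 + 45 = 105.

105 minutes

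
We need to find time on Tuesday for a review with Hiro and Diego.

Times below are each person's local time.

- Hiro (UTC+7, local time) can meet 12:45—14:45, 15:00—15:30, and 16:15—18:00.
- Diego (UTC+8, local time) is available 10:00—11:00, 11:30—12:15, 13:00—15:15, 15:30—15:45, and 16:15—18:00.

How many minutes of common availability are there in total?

Hiro → UTC: 05:45–07:45, 08:00–08:30, 09:15–11:00.
Diego → UTC: 02:00–03:00, 03:30–04:15, 05:00–07:15, 07:30–07:45, 08:15–10:00.
Hiro ∩ Diego: 05:45–07:15, 07:30–07:45, 08:15–08:30, 09:15–10:00.
Total common minutes: 90 + 15 + 15 + 45 = 165.

165 minutes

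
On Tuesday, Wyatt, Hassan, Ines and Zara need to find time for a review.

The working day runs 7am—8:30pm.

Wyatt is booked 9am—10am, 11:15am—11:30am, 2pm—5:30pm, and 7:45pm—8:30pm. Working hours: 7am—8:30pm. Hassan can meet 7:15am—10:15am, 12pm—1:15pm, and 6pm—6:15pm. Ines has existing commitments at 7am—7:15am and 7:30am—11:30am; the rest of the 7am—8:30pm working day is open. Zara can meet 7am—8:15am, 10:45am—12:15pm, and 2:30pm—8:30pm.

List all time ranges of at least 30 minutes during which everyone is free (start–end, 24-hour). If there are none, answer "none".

none

Wyatt free within 07:00–20:30: 07:00–09:00, 10:00–11:15, 11:30–14:00, 17:30–19:45.
Ines free within 07:00–20:30: 07:15–07:30, 11:30–20:30.
Wyatt ∩ Hassan: 07:15–09:00, 10:00–10:15, 12:00–13:15, 18:00–18:15.
Wyatt ∩ Hassan ∩ Ines: 07:15–07:30, 12:00–13:15, 18:00–18:15.
Wyatt ∩ Hassan ∩ Ines ∩ Zara: 07:15–07:30, 12:00–12:15, 18:00–18:15.
Windows ≥ 30 min: (none).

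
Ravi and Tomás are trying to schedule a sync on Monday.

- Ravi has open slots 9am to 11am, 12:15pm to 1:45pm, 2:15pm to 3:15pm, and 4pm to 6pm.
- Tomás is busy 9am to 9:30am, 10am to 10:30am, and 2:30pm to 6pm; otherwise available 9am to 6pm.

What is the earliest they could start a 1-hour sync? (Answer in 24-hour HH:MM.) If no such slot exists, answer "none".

12:15

Tomás free within 09:00–18:00: 09:30–10:00, 10:30–14:30.
Ravi ∩ Tomás: 09:30–10:00, 10:30–11:00, 12:15–13:45, 14:15–14:30.
Windows ≥ 60 min: 12:15–13:45.
Earliest such window starts at 12:15.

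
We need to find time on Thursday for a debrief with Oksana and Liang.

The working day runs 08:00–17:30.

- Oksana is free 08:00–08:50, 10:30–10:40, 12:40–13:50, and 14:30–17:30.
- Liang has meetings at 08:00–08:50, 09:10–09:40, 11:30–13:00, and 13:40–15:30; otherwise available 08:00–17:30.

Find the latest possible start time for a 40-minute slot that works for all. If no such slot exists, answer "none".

Liang free within 08:00–17:30: 08:50–09:10, 09:40–11:30, 13:00–13:40, 15:30–17:30.
Oksana ∩ Liang: 10:30–10:40, 13:00–13:40, 15:30–17:30.
Windows ≥ 40 min: 13:00–13:40, 15:30–17:30.
Latest start in the last window 15:30–17:30 is 17:30 − 40 min = 16:50.

16:50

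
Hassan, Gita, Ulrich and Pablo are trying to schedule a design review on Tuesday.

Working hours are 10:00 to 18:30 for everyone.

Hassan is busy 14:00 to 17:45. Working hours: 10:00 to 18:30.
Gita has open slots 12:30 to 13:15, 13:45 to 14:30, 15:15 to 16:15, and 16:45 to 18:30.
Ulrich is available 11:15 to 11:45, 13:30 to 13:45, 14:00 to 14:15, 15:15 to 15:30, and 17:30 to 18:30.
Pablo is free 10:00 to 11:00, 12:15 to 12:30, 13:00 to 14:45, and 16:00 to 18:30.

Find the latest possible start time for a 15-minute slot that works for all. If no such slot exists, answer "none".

18:15

Hassan free within 10:00–18:30: 10:00–14:00, 17:45–18:30.
Hassan ∩ Gita: 12:30–13:15, 13:45–14:00, 17:45–18:30.
Hassan ∩ Gita ∩ Ulrich: 17:45–18:30.
Hassan ∩ Gita ∩ Ulrich ∩ Pablo: 17:45–18:30.
Windows ≥ 15 min: 17:45–18:30.
Latest start in the last window 17:45–18:30 is 18:30 − 15 min = 18:15.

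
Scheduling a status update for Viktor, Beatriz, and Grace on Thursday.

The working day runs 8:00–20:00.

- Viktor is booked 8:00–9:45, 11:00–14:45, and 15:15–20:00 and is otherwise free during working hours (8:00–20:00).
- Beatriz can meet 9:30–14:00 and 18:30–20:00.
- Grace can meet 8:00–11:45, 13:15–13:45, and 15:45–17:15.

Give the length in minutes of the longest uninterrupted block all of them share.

75 minutes

Viktor free within 08:00–20:00: 09:45–11:00, 14:45–15:15.
Viktor ∩ Beatriz: 09:45–11:00.
Viktor ∩ Beatriz ∩ Grace: 09:45–11:00.
Single common window of 75 minutes.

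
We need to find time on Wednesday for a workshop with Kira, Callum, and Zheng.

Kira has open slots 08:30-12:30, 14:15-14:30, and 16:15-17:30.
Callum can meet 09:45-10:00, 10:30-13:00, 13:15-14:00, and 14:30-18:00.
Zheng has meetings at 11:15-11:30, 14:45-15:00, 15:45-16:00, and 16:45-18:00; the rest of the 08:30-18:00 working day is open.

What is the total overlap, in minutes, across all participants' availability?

Zheng free within 08:30–18:00: 08:30–11:15, 11:30–14:45, 15:00–15:45, 16:00–16:45.
Kira ∩ Callum: 09:45–10:00, 10:30–12:30, 16:15–17:30.
Kira ∩ Callum ∩ Zheng: 09:45–10:00, 10:30–11:15, 11:30–12:30, 16:15–16:45.
Total common minutes: 15 + 45 + 60 + 30 = 150.

150 minutes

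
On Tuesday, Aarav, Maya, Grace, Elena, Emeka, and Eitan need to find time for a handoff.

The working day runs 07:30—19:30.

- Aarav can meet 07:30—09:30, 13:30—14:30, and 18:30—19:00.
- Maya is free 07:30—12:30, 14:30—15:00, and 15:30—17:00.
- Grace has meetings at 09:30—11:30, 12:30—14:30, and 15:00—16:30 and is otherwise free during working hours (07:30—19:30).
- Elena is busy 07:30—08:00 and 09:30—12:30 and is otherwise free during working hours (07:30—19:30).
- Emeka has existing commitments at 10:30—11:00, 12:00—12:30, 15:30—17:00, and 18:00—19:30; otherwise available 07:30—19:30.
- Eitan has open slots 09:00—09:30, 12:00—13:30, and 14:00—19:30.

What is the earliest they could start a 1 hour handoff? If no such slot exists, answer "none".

Grace free within 07:30–19:30: 07:30–09:30, 11:30–12:30, 14:30–15:00, 16:30–19:30.
Elena free within 07:30–19:30: 08:00–09:30, 12:30–19:30.
Emeka free within 07:30–19:30: 07:30–10:30, 11:00–12:00, 12:30–15:30, 17:00–18:00.
Aarav ∩ Maya: 07:30–09:30.
Aarav ∩ Maya ∩ Grace: 07:30–09:30.
Aarav ∩ Maya ∩ Grace ∩ Elena: 08:00–09:30.
Aarav ∩ Maya ∩ Grace ∩ Elena ∩ Emeka: 08:00–09:30.
Aarav ∩ Maya ∩ Grace ∩ Elena ∩ Emeka ∩ Eitan: 09:00–09:30.
Windows ≥ 60 min: (none).

none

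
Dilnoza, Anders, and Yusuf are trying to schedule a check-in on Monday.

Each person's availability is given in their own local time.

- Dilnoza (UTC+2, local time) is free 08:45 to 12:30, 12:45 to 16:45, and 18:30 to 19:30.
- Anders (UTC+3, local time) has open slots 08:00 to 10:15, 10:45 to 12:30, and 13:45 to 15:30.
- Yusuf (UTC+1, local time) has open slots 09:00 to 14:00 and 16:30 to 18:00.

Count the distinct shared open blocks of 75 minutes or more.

2

Dilnoza → UTC: 06:45–10:30, 10:45–14:45, 16:30–17:30.
Anders → UTC: 05:00–07:15, 07:45–09:30, 10:45–12:30.
Yusuf → UTC: 08:00–13:00, 15:30–17:00.
Dilnoza ∩ Anders: 06:45–07:15, 07:45–09:30, 10:45–12:30.
Dilnoza ∩ Anders ∩ Yusuf: 08:00–09:30, 10:45–12:30.
Windows ≥ 75 min: 08:00–09:30, 10:45–12:30.
That's 2 windows.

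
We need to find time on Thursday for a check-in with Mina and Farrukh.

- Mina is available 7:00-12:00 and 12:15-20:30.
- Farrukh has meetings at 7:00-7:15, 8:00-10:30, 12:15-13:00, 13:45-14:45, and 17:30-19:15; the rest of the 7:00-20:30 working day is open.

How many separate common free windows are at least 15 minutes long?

Farrukh free within 07:00–20:30: 07:15–08:00, 10:30–12:15, 13:00–13:45, 14:45–17:30, 19:15–20:30.
Mina ∩ Farrukh: 07:15–08:00, 10:30–12:00, 13:00–13:45, 14:45–17:30, 19:15–20:30.
Windows ≥ 15 min: 07:15–08:00, 10:30–12:00, 13:00–13:45, 14:45–17:30, 19:15–20:30.
That's 5 windows.

5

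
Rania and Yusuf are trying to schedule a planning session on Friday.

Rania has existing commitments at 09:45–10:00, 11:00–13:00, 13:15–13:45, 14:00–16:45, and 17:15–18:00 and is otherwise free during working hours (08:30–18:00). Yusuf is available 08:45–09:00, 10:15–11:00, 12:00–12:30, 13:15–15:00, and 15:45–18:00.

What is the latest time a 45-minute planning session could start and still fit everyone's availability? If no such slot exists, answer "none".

10:15

Rania free within 08:30–18:00: 08:30–09:45, 10:00–11:00, 13:00–13:15, 13:45–14:00, 16:45–17:15.
Rania ∩ Yusuf: 08:45–09:00, 10:15–11:00, 13:45–14:00, 16:45–17:15.
Windows ≥ 45 min: 10:15–11:00.
Latest start in the last window 10:15–11:00 is 11:00 − 45 min = 10:15.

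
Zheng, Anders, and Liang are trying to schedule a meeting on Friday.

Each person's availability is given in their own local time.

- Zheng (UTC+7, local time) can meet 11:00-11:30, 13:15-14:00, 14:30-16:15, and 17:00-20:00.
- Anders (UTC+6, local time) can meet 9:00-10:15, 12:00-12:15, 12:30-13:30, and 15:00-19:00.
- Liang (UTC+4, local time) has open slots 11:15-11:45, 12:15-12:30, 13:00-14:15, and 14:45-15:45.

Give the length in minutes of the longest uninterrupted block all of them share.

Zheng → UTC: 04:00–04:30, 06:15–07:00, 07:30–09:15, 10:00–13:00.
Anders → UTC: 03:00–04:15, 06:00–06:15, 06:30–07:30, 09:00–13:00.
Liang → UTC: 07:15–07:45, 08:15–08:30, 09:00–10:15, 10:45–11:45.
Zheng ∩ Anders: 04:00–04:15, 06:30–07:00, 09:00–09:15, 10:00–13:00.
Zheng ∩ Anders ∩ Liang: 09:00–09:15, 10:00–10:15, 10:45–11:45.
Common window lengths: 15, 15, 60 min; longest is 60.

60 minutes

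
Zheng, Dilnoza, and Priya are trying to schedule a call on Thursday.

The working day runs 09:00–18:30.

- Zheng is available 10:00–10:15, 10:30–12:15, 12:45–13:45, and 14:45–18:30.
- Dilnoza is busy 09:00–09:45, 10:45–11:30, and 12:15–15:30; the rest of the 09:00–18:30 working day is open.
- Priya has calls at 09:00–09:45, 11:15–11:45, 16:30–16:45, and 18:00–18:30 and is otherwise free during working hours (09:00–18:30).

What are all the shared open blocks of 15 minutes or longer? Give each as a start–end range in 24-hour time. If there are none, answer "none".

10:00–10:15, 10:30–10:45, 11:45–12:15, 15:30–16:30, 16:45–18:00

Dilnoza free within 09:00–18:30: 09:45–10:45, 11:30–12:15, 15:30–18:30.
Priya free within 09:00–18:30: 09:45–11:15, 11:45–16:30, 16:45–18:00.
Zheng ∩ Dilnoza: 10:00–10:15, 10:30–10:45, 11:30–12:15, 15:30–18:30.
Zheng ∩ Dilnoza ∩ Priya: 10:00–10:15, 10:30–10:45, 11:45–12:15, 15:30–16:30, 16:45–18:00.
Windows ≥ 15 min: 10:00–10:15, 10:30–10:45, 11:45–12:15, 15:30–16:30, 16:45–18:00.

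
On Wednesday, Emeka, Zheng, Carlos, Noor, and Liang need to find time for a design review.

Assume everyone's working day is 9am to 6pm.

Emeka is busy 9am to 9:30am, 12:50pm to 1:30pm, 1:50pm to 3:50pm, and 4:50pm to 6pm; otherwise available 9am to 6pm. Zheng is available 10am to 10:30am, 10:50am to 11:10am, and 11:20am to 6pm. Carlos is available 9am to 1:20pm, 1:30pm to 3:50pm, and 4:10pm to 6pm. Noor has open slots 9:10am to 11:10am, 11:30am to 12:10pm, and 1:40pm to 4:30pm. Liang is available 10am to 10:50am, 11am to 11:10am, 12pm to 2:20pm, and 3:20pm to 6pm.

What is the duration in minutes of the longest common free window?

30 minutes

Emeka free within 09:00–18:00: 09:30–12:50, 13:30–13:50, 15:50–16:50.
Emeka ∩ Zheng: 10:00–10:30, 10:50–11:10, 11:20–12:50, 13:30–13:50, 15:50–16:50.
Emeka ∩ Zheng ∩ Carlos: 10:00–10:30, 10:50–11:10, 11:20–12:50, 13:30–13:50, 16:10–16:50.
Emeka ∩ Zheng ∩ Carlos ∩ Noor: 10:00–10:30, 10:50–11:10, 11:30–12:10, 13:40–13:50, 16:10–16:30.
Emeka ∩ Zheng ∩ Carlos ∩ Noor ∩ Liang: 10:00–10:30, 11:00–11:10, 12:00–12:10, 13:40–13:50, 16:10–16:30.
Common window lengths: 30, 10, 10, 10, 20 min; longest is 30.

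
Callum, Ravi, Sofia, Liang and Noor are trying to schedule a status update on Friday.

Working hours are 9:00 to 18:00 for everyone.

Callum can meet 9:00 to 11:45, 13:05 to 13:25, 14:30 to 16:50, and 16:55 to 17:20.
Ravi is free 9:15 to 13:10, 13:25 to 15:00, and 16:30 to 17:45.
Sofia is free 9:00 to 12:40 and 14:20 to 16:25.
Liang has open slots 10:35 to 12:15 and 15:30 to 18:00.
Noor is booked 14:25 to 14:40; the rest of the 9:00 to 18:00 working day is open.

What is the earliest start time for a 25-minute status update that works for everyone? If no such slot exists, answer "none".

10:35

Noor free within 09:00–18:00: 09:00–14:25, 14:40–18:00.
Callum ∩ Ravi: 09:15–11:45, 13:05–13:10, 14:30–15:00, 16:30–16:50, 16:55–17:20.
Callum ∩ Ravi ∩ Sofia: 09:15–11:45, 14:30–15:00.
Callum ∩ Ravi ∩ Sofia ∩ Liang: 10:35–11:45.
Callum ∩ Ravi ∩ Sofia ∩ Liang ∩ Noor: 10:35–11:45.
Windows ≥ 25 min: 10:35–11:45.
Earliest such window starts at 10:35.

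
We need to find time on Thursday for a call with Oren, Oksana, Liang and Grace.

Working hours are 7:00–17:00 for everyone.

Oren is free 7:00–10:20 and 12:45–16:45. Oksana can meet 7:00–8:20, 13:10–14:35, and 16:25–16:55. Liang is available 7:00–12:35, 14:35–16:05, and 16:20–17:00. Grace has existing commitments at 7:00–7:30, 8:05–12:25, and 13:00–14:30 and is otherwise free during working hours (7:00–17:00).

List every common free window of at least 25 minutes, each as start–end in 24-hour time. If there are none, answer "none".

07:30–08:05

Grace free within 07:00–17:00: 07:30–08:05, 12:25–13:00, 14:30–17:00.
Oren ∩ Oksana: 07:00–08:20, 13:10–14:35, 16:25–16:45.
Oren ∩ Oksana ∩ Liang: 07:00–08:20, 16:25–16:45.
Oren ∩ Oksana ∩ Liang ∩ Grace: 07:30–08:05, 16:25–16:45.
Windows ≥ 25 min: 07:30–08:05.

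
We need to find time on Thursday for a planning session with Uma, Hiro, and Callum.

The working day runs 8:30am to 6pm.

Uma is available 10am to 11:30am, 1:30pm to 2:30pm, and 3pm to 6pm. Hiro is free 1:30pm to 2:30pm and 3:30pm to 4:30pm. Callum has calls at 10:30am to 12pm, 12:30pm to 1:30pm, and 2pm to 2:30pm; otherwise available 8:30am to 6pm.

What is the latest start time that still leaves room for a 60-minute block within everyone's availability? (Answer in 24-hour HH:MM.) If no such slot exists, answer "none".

Callum free within 08:30–18:00: 08:30–10:30, 12:00–12:30, 13:30–14:00, 14:30–18:00.
Uma ∩ Hiro: 13:30–14:30, 15:30–16:30.
Uma ∩ Hiro ∩ Callum: 13:30–14:00, 15:30–16:30.
Windows ≥ 60 min: 15:30–16:30.
Latest start in the last window 15:30–16:30 is 16:30 − 60 min = 15:30.

15:30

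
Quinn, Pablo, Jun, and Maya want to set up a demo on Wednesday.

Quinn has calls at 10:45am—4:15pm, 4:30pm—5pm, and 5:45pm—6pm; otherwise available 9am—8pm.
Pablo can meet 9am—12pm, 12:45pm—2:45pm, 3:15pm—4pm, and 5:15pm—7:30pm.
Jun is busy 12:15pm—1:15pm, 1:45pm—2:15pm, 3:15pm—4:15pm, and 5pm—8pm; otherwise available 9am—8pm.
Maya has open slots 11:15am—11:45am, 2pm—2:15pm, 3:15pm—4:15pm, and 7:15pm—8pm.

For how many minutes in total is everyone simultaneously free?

0 minutes

Quinn free within 09:00–20:00: 09:00–10:45, 16:15–16:30, 17:00–17:45, 18:00–20:00.
Jun free within 09:00–20:00: 09:00–12:15, 13:15–13:45, 14:15–15:15, 16:15–17:00.
Quinn ∩ Pablo: 09:00–10:45, 17:15–17:45, 18:00–19:30.
Quinn ∩ Pablo ∩ Jun: 09:00–10:45.
Quinn ∩ Pablo ∩ Jun ∩ Maya: (none).
Total common minutes: 0.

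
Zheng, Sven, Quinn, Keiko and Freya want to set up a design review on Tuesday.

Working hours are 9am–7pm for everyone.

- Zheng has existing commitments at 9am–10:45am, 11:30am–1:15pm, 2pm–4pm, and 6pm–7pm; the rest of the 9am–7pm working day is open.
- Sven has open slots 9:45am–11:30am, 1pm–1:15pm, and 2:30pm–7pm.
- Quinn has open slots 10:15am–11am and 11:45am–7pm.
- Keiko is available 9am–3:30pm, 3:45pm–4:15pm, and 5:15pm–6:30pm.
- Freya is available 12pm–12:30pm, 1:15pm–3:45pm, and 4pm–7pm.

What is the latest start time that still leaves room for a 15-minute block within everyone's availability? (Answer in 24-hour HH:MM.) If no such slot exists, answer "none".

17:45

Zheng free within 09:00–19:00: 10:45–11:30, 13:15–14:00, 16:00–18:00.
Zheng ∩ Sven: 10:45–11:30, 16:00–18:00.
Zheng ∩ Sven ∩ Quinn: 10:45–11:00, 16:00–18:00.
Zheng ∩ Sven ∩ Quinn ∩ Keiko: 10:45–11:00, 16:00–16:15, 17:15–18:00.
Zheng ∩ Sven ∩ Quinn ∩ Keiko ∩ Freya: 16:00–16:15, 17:15–18:00.
Windows ≥ 15 min: 16:00–16:15, 17:15–18:00.
Latest start in the last window 17:15–18:00 is 18:00 − 15 min = 17:45.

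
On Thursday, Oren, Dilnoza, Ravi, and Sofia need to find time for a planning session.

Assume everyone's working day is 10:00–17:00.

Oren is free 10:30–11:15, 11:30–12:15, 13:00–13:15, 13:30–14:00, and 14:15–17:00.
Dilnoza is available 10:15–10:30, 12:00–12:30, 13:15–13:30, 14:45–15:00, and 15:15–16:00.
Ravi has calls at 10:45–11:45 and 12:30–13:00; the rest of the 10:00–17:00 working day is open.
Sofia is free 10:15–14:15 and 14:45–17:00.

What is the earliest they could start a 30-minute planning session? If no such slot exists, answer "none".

Ravi free within 10:00–17:00: 10:00–10:45, 11:45–12:30, 13:00–17:00.
Oren ∩ Dilnoza: 12:00–12:15, 14:45–15:00, 15:15–16:00.
Oren ∩ Dilnoza ∩ Ravi: 12:00–12:15, 14:45–15:00, 15:15–16:00.
Oren ∩ Dilnoza ∩ Ravi ∩ Sofia: 12:00–12:15, 14:45–15:00, 15:15–16:00.
Windows ≥ 30 min: 15:15–16:00.
Earliest such window starts at 15:15.

15:15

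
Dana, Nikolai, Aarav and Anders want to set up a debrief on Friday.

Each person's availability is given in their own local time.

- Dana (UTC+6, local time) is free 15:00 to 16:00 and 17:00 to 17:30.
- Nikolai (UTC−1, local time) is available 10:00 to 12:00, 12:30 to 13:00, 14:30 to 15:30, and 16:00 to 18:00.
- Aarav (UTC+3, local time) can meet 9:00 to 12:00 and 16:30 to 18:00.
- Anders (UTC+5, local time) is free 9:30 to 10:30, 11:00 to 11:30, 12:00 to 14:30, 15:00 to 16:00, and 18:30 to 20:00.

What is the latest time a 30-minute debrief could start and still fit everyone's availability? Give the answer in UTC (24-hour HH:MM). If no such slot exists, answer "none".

none

Dana → UTC: 09:00–10:00, 11:00–11:30.
Nikolai → UTC: 11:00–13:00, 13:30–14:00, 15:30–16:30, 17:00–19:00.
Aarav → UTC: 06:00–09:00, 13:30–15:00.
Anders → UTC: 04:30–05:30, 06:00–06:30, 07:00–09:30, 10:00–11:00, 13:30–15:00.
Dana ∩ Nikolai: 11:00–11:30.
Dana ∩ Nikolai ∩ Aarav: (none).
Dana ∩ Nikolai ∩ Aarav ∩ Anders: (none).
Windows ≥ 30 min: (none).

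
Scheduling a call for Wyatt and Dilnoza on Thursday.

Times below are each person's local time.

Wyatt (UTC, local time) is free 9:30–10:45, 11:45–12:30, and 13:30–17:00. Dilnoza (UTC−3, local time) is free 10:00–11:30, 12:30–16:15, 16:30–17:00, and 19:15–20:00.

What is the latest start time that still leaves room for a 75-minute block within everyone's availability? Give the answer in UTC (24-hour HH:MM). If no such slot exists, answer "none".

Wyatt → UTC: 09:30–10:45, 11:45–12:30, 13:30–17:00.
Dilnoza → UTC: 13:00–14:30, 15:30–19:15, 19:30–20:00, 22:15–23:00.
Wyatt ∩ Dilnoza: 13:30–14:30, 15:30–17:00.
Windows ≥ 75 min: 15:30–17:00.
Latest start in the last window 15:30–17:00 is 17:00 − 75 min = 15:45.

15:45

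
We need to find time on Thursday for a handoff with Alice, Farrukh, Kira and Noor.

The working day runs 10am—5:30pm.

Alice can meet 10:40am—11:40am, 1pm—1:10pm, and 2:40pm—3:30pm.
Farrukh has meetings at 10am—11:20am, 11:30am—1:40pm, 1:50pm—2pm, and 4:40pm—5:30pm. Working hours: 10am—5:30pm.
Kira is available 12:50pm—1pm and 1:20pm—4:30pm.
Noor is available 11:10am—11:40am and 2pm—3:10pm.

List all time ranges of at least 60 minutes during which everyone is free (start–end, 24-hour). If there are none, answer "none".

Farrukh free within 10:00–17:30: 11:20–11:30, 13:40–13:50, 14:00–16:40.
Alice ∩ Farrukh: 11:20–11:30, 14:40–15:30.
Alice ∩ Farrukh ∩ Kira: 14:40–15:30.
Alice ∩ Farrukh ∩ Kira ∩ Noor: 14:40–15:10.
Windows ≥ 60 min: (none).

none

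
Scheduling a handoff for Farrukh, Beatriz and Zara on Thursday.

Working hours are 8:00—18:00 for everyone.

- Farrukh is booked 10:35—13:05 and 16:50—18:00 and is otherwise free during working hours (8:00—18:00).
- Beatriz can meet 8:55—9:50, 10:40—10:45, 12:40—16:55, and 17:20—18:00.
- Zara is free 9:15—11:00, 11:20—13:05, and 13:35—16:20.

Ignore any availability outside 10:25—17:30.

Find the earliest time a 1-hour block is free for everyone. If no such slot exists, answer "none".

13:35

Farrukh free within 08:00–18:00: 08:00–10:35, 13:05–16:50.
Farrukh ∩ Beatriz: 08:55–09:50, 13:05–16:50.
Farrukh ∩ Beatriz ∩ Zara: 09:15–09:50, 13:35–16:20.
Restricted to 10:25–17:30: 13:35–16:20.
Windows ≥ 60 min: 13:35–16:20.
Earliest such window starts at 13:35.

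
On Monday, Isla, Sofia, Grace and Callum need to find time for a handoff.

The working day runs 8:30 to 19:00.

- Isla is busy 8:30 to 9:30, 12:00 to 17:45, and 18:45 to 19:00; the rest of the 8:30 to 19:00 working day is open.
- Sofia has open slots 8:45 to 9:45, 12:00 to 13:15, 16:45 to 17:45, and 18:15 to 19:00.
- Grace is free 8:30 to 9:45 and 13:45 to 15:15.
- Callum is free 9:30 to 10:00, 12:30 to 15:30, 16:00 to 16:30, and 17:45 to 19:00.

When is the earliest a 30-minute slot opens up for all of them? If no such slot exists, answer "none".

none

Isla free within 08:30–19:00: 09:30–12:00, 17:45–18:45.
Isla ∩ Sofia: 09:30–09:45, 18:15–18:45.
Isla ∩ Sofia ∩ Grace: 09:30–09:45.
Isla ∩ Sofia ∩ Grace ∩ Callum: 09:30–09:45.
Windows ≥ 30 min: (none).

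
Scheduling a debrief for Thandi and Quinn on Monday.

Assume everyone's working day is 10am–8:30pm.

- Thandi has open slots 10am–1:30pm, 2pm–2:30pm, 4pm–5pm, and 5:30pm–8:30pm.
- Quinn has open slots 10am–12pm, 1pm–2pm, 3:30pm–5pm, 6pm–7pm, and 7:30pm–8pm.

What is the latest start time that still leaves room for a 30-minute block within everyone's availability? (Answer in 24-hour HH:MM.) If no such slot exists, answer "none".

Thandi ∩ Quinn: 10:00–12:00, 13:00–13:30, 16:00–17:00, 18:00–19:00, 19:30–20:00.
Windows ≥ 30 min: 10:00–12:00, 13:00–13:30, 16:00–17:00, 18:00–19:00, 19:30–20:00.
Latest start in the last window 19:30–20:00 is 20:00 − 30 min = 19:30.

19:30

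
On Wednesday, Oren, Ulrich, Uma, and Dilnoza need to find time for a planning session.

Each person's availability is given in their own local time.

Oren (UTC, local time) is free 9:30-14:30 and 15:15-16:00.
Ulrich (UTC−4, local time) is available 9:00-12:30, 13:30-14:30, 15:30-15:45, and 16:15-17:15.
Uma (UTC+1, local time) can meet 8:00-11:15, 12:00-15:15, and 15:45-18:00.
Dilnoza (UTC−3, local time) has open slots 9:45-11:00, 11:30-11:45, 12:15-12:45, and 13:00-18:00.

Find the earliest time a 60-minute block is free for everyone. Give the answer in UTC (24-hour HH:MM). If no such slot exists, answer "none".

Oren → UTC: 09:30–14:30, 15:15–16:00.
Ulrich → UTC: 13:00–16:30, 17:30–18:30, 19:30–19:45, 20:15–21:15.
Uma → UTC: 07:00–10:15, 11:00–14:15, 14:45–17:00.
Dilnoza → UTC: 12:45–14:00, 14:30–14:45, 15:15–15:45, 16:00–21:00.
Oren ∩ Ulrich: 13:00–14:30, 15:15–16:00.
Oren ∩ Ulrich ∩ Uma: 13:00–14:15, 15:15–16:00.
Oren ∩ Ulrich ∩ Uma ∩ Dilnoza: 13:00–14:00, 15:15–15:45.
Windows ≥ 60 min: 13:00–14:00.
Earliest such window starts at 13:00.

13:00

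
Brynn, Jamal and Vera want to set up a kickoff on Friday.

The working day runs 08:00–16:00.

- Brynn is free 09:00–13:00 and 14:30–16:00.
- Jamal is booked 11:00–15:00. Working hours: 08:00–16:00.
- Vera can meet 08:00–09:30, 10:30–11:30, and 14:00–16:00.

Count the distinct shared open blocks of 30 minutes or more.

Jamal free within 08:00–16:00: 08:00–11:00, 15:00–16:00.
Brynn ∩ Jamal: 09:00–11:00, 15:00–16:00.
Brynn ∩ Jamal ∩ Vera: 09:00–09:30, 10:30–11:00, 15:00–16:00.
Windows ≥ 30 min: 09:00–09:30, 10:30–11:00, 15:00–16:00.
That's 3 windows.

3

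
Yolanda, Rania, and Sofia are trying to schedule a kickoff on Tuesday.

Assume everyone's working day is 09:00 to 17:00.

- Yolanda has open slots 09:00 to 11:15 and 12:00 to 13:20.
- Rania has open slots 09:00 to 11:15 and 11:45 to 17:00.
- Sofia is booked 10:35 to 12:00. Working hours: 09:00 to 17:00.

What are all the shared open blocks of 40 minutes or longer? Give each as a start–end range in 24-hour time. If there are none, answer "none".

09:00–10:35, 12:00–13:20

Sofia free within 09:00–17:00: 09:00–10:35, 12:00–17:00.
Yolanda ∩ Rania: 09:00–11:15, 12:00–13:20.
Yolanda ∩ Rania ∩ Sofia: 09:00–10:35, 12:00–13:20.
Windows ≥ 40 min: 09:00–10:35, 12:00–13:20.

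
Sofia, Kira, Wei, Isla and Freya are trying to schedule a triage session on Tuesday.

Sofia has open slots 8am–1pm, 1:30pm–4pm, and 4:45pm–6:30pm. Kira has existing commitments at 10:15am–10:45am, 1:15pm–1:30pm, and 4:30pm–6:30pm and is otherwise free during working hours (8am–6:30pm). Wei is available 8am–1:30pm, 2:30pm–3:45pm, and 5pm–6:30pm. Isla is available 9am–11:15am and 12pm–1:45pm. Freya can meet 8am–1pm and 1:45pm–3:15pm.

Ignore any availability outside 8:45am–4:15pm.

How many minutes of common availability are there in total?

Kira free within 08:00–18:30: 08:00–10:15, 10:45–13:15, 13:30–16:30.
Sofia ∩ Kira: 08:00–10:15, 10:45–13:00, 13:30–16:00.
Sofia ∩ Kira ∩ Wei: 08:00–10:15, 10:45–13:00, 14:30–15:45.
Sofia ∩ Kira ∩ Wei ∩ Isla: 09:00–10:15, 10:45–11:15, 12:00–13:00.
Sofia ∩ Kira ∩ Wei ∩ Isla ∩ Freya: 09:00–10:15, 10:45–11:15, 12:00–13:00.
Restricted to 08:45–16:15: 09:00–10:15, 10:45–11:15, 12:00–13:00.
Total common minutes: 75 + 30 + 60 = 165.

165 minutes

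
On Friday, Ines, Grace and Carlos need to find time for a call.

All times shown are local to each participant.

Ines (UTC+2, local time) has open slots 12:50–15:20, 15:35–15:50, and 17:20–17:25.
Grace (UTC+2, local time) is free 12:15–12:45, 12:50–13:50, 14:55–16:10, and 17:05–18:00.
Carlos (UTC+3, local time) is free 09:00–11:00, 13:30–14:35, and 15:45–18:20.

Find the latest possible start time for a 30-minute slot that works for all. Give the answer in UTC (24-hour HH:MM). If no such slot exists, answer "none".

Ines → UTC: 10:50–13:20, 13:35–13:50, 15:20–15:25.
Grace → UTC: 10:15–10:45, 10:50–11:50, 12:55–14:10, 15:05–16:00.
Carlos → UTC: 06:00–08:00, 10:30–11:35, 12:45–15:20.
Ines ∩ Grace: 10:50–11:50, 12:55–13:20, 13:35–13:50, 15:20–15:25.
Ines ∩ Grace ∩ Carlos: 10:50–11:35, 12:55–13:20, 13:35–13:50.
Windows ≥ 30 min: 10:50–11:35.
Latest start in the last window 10:50–11:35 is 11:35 − 30 min = 11:05.

11:05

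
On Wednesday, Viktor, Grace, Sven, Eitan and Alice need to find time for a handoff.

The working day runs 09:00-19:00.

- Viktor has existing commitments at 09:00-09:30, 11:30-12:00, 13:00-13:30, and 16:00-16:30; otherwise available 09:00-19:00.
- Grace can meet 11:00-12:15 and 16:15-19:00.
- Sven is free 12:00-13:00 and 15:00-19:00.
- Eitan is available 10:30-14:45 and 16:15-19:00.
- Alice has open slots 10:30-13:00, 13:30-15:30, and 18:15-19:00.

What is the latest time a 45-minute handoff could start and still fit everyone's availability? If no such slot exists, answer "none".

18:15

Viktor free within 09:00–19:00: 09:30–11:30, 12:00–13:00, 13:30–16:00, 16:30–19:00.
Viktor ∩ Grace: 11:00–11:30, 12:00–12:15, 16:30–19:00.
Viktor ∩ Grace ∩ Sven: 12:00–12:15, 16:30–19:00.
Viktor ∩ Grace ∩ Sven ∩ Eitan: 12:00–12:15, 16:30–19:00.
Viktor ∩ Grace ∩ Sven ∩ Eitan ∩ Alice: 12:00–12:15, 18:15–19:00.
Windows ≥ 45 min: 18:15–19:00.
Latest start in the last window 18:15–19:00 is 19:00 − 45 min = 18:15.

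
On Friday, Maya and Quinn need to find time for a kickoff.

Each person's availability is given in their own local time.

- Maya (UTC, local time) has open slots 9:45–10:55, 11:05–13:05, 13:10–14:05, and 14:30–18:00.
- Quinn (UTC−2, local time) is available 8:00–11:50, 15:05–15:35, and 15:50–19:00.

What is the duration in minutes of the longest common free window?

120 minutes

Maya → UTC: 09:45–10:55, 11:05–13:05, 13:10–14:05, 14:30–18:00.
Quinn → UTC: 10:00–13:50, 17:05–17:35, 17:50–21:00.
Maya ∩ Quinn: 10:00–10:55, 11:05–13:05, 13:10–13:50, 17:05–17:35, 17:50–18:00.
Common window lengths: 55, 120, 40, 30, 10 min; longest is 120.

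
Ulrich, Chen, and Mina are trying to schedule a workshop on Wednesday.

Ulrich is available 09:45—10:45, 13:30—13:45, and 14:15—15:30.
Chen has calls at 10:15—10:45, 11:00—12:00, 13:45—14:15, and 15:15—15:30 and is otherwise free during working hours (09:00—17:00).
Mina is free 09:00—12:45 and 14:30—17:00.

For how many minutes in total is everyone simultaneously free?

75 minutes

Chen free within 09:00–17:00: 09:00–10:15, 10:45–11:00, 12:00–13:45, 14:15–15:15, 15:30–17:00.
Ulrich ∩ Chen: 09:45–10:15, 13:30–13:45, 14:15–15:15.
Ulrich ∩ Chen ∩ Mina: 09:45–10:15, 14:30–15:15.
Total common minutes: 30 + 45 = 75.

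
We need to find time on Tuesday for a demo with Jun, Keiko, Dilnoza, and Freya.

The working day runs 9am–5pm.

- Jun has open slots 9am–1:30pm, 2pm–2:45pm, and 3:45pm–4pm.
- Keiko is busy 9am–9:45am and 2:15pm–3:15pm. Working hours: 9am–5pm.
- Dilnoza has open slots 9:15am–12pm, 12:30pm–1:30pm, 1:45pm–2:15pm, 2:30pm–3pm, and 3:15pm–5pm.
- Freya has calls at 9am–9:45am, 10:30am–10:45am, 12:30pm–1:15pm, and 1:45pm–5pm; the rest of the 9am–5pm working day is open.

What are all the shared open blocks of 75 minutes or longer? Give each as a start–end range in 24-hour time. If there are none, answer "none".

Keiko free within 09:00–17:00: 09:45–14:15, 15:15–17:00.
Freya free within 09:00–17:00: 09:45–10:30, 10:45–12:30, 13:15–13:45.
Jun ∩ Keiko: 09:45–13:30, 14:00–14:15, 15:45–16:00.
Jun ∩ Keiko ∩ Dilnoza: 09:45–12:00, 12:30–13:30, 14:00–14:15, 15:45–16:00.
Jun ∩ Keiko ∩ Dilnoza ∩ Freya: 09:45–10:30, 10:45–12:00, 13:15–13:30.
Windows ≥ 75 min: 10:45–12:00.

10:45–12:00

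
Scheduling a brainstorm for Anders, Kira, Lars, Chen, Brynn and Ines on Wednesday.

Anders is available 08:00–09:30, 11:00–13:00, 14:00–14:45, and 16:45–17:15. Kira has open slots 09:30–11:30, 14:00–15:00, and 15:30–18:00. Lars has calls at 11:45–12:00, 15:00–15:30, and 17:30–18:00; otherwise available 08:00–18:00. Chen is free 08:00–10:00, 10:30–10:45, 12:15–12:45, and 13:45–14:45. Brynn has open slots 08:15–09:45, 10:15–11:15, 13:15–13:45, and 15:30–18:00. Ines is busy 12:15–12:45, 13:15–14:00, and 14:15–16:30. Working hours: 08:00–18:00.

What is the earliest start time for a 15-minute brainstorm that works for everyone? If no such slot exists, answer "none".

Lars free within 08:00–18:00: 08:00–11:45, 12:00–15:00, 15:30–17:30.
Ines free within 08:00–18:00: 08:00–12:15, 12:45–13:15, 14:00–14:15, 16:30–18:00.
Anders ∩ Kira: 11:00–11:30, 14:00–14:45, 16:45–17:15.
Anders ∩ Kira ∩ Lars: 11:00–11:30, 14:00–14:45, 16:45–17:15.
Anders ∩ Kira ∩ Lars ∩ Chen: 14:00–14:45.
Anders ∩ Kira ∩ Lars ∩ Chen ∩ Brynn: (none).
Anders ∩ Kira ∩ Lars ∩ Chen ∩ Brynn ∩ Ines: (none).
Windows ≥ 15 min: (none).

none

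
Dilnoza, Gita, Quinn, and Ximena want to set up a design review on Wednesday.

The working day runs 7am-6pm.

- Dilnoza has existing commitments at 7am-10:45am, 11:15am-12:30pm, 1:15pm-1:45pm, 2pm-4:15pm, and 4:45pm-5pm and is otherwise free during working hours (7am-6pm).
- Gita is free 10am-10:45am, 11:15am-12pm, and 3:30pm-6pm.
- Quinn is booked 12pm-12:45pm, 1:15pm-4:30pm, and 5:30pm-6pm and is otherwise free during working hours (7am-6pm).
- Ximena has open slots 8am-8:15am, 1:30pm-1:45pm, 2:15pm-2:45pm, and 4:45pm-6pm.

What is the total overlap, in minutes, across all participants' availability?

Dilnoza free within 07:00–18:00: 10:45–11:15, 12:30–13:15, 13:45–14:00, 16:15–16:45, 17:00–18:00.
Quinn free within 07:00–18:00: 07:00–12:00, 12:45–13:15, 16:30–17:30.
Dilnoza ∩ Gita: 16:15–16:45, 17:00–18:00.
Dilnoza ∩ Gita ∩ Quinn: 16:30–16:45, 17:00–17:30.
Dilnoza ∩ Gita ∩ Quinn ∩ Ximena: 17:00–17:30.
Total common minutes: 30.

30 minutes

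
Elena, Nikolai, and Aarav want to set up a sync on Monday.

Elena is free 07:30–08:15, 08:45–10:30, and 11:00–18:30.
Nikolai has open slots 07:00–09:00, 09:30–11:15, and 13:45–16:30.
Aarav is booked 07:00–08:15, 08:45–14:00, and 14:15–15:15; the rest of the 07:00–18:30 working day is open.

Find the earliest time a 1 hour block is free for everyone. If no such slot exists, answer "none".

Aarav free within 07:00–18:30: 08:15–08:45, 14:00–14:15, 15:15–18:30.
Elena ∩ Nikolai: 07:30–08:15, 08:45–09:00, 09:30–10:30, 11:00–11:15, 13:45–16:30.
Elena ∩ Nikolai ∩ Aarav: 14:00–14:15, 15:15–16:30.
Windows ≥ 60 min: 15:15–16:30.
Earliest such window starts at 15:15.

15:15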